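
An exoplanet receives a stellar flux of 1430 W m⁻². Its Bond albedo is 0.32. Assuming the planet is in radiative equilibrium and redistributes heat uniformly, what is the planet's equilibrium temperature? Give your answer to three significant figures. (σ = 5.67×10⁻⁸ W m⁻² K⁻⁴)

T_eq ≈ 256 K

Energy balance: absorbed = emitted ⇒ πR²·S(1−A) = 4πR²·σT_eq⁴, so T_eq⁴ = S(1−A)/(4σ).
T_eq = [1430 × 0.68 / (4 × 5.67×10⁻⁸)]^(1/4) = (4.29×10⁹)^(1/4) = 256 K.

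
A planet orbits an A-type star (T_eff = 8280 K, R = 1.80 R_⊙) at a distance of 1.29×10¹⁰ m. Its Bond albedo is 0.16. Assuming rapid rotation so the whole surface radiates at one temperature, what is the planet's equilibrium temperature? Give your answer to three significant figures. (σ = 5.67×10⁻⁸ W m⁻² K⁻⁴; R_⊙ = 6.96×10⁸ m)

T_eq ≈ 1750 K

R_⋆ = 1.80 × 6.96×10⁸ = 1.25×10⁹ m.
L = 4πR_⋆²σT_⋆⁴ = 4π(1.25×10⁹)² × 5.67×10⁻⁸ × (8280)⁴ = 5.26×10²⁷ W.
S = L/(4πd²) = 2.51×10⁶ W m⁻².
Energy balance: absorbed = emitted ⇒ πR²·S(1−A) = 4πR²·σT_eq⁴, so T_eq⁴ = S(1−A)/(4σ).
T_eq = [2.51×10⁶ × 0.84 / (4 × 5.67×10⁻⁸)]^(1/4) = (9.31×10¹²)^(1/4) = 1750 K.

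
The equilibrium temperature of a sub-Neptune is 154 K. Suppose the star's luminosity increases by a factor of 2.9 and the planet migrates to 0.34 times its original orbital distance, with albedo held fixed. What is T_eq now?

T_eq ∝ L^(1/4) · d^(−1/2).
T′ = 154 × 2.9^(1/4) / 0.34^(1/2) = 345 K.

T_eq ≈ 345 K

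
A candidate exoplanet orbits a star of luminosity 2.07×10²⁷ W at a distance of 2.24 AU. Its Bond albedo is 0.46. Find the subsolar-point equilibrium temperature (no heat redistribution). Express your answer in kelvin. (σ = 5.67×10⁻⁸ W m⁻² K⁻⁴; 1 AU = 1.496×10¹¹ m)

d = 2.24 AU = 3.35×10¹¹ m.
Flux: S = L/(4πd²) = 2.07×10²⁷/(4π×(3.35×10¹¹)²) = 1470 W m⁻².
At the subsolar point the surface absorbs S(1−A) and emits σT⁴ per unit area — no factor of 4, since only the local patch is in balance.
T = [1470 × 0.54 / 5.67×10⁻⁸]^(1/4) = (1.40×10¹⁰)^(1/4) = 344 K.

T_ss ≈ 344 K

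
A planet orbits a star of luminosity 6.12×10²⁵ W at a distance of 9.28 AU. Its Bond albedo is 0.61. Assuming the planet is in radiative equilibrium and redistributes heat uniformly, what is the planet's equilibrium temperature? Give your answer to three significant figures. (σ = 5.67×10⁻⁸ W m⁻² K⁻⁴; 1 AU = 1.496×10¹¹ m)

T_eq ≈ 45.7 K

d = 9.28 AU = 1.39×10¹² m.
Flux: S = L/(4πd²) = 6.12×10²⁵/(4π×(1.39×10¹²)²) = 2.53 W m⁻².
Energy balance: absorbed = emitted ⇒ πR²·S(1−A) = 4πR²·σT_eq⁴, so T_eq⁴ = S(1−A)/(4σ).
T_eq = [2.53 × 0.39 / (4 × 5.67×10⁻⁸)]^(1/4) = (4.35×10⁶)^(1/4) = 45.7 K.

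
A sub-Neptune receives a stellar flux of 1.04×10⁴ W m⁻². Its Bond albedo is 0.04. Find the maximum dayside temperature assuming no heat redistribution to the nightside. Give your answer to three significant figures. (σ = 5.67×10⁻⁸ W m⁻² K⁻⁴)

T_ss ≈ 648 K

With no redistribution each surface element balances locally: S(1−A) = σT⁴.
T = [1.04×10⁴ × 0.96 / 5.67×10⁻⁸]^(1/4) = (1.76×10¹¹)^(1/4) = 648 K.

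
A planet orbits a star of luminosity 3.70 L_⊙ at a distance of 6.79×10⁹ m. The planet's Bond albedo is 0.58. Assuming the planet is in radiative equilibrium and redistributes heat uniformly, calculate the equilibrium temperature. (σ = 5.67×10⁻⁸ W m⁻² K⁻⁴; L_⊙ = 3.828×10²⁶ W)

L = 3.70 × 3.828×10²⁶ = 1.42×10²⁷ W.
Flux: S = L/(4πd²) = 1.42×10²⁷/(4π×(6.79×10⁹)²) = 2.44×10⁶ W m⁻².
Energy balance: absorbed = emitted ⇒ πR²·S(1−A) = 4πR²·σT_eq⁴, so T_eq⁴ = S(1−A)/(4σ).
T_eq = [2.44×10⁶ × 0.42 / (4 × 5.67×10⁻⁸)]^(1/4) = (4.53×10¹²)^(1/4) = 1460 K.

T_eq ≈ 1460 K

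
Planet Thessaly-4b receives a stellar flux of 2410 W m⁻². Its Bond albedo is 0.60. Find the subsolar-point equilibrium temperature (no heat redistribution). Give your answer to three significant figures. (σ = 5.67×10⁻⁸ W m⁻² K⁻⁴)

At the subsolar point the surface absorbs S(1−A) and emits σT⁴ per unit area — no factor of 4, since only the local patch is in balance.
T = [2410 × 0.40 / 5.67×10⁻⁸]^(1/4) = (1.70×10¹⁰)^(1/4) = 361 K.

T_ss ≈ 361 K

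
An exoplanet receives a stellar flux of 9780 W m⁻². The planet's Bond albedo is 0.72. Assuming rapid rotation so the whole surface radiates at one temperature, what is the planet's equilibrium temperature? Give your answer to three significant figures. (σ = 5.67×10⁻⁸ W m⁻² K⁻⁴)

Energy balance: absorbed = emitted ⇒ πR²·S(1−A) = 4πR²·σT_eq⁴, so T_eq⁴ = S(1−A)/(4σ).
T_eq = [9780 × 0.28 / (4 × 5.67×10⁻⁸)]^(1/4) = (1.21×10¹⁰)^(1/4) = 331 K.

T_eq ≈ 331 K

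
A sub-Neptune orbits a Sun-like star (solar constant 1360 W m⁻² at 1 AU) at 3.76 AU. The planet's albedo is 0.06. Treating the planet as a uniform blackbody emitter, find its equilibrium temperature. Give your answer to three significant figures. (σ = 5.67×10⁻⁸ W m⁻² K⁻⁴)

Flux at 3.76 AU: S = 1360/3.76² = 96.2 W m⁻².
Energy balance: absorbed = emitted ⇒ πR²·S(1−A) = 4πR²·σT_eq⁴, so T_eq⁴ = S(1−A)/(4σ).
T_eq = [96.2 × 0.94 / (4 × 5.67×10⁻⁸)]^(1/4) = (3.99×10⁸)^(1/4) = 141 K.

T_eq ≈ 141 K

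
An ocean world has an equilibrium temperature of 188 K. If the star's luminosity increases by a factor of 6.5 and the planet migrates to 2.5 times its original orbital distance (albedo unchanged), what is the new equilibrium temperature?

T_eq ∝ L^(1/4) · d^(−1/2).
T′ = 188 × 6.5^(1/4) / 2.5^(1/2) = 190 K.

T_eq ≈ 190 K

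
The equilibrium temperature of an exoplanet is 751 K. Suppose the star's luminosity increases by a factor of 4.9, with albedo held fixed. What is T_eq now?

T_eq ∝ L^(1/4) · d^(−1/2).
T′ = 751 × 4.9^(1/4) = 1120 K.

T_eq ≈ 1120 K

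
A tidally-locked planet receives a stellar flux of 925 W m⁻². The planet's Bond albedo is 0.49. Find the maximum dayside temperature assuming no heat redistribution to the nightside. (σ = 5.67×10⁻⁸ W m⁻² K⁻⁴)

With no redistribution each surface element balances locally: S(1−A) = σT⁴.
T = [925 × 0.51 / 5.67×10⁻⁸]^(1/4) = (8.32×10⁹)^(1/4) = 302 K.

T_ss ≈ 302 K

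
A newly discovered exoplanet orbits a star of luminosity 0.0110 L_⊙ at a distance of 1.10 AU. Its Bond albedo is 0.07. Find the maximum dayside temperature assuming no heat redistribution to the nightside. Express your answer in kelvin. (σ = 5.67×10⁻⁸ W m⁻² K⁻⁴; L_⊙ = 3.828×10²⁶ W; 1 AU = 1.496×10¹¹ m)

T_ss ≈ 119 K

d = 1.10 AU = 1.65×10¹¹ m.
L = 0.0110 × 3.828×10²⁶ = 4.21×10²⁴ W.
Flux: S = L/(4πd²) = 4.21×10²⁴/(4π×(1.65×10¹¹)²) = 12.4 W m⁻².
With no redistribution each surface element balances locally: S(1−A) = σT⁴.
T = [12.4 × 0.93 / 5.67×10⁻⁸]^(1/4) = (2.03×10⁸)^(1/4) = 119 K.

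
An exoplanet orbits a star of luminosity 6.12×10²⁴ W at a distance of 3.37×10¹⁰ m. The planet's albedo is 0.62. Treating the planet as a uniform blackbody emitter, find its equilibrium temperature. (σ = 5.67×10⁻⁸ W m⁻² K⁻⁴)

Flux: S = L/(4πd²) = 6.12×10²⁴/(4π×(3.37×10¹⁰)²) = 429 W m⁻².
Energy balance: absorbed = emitted ⇒ πR²·S(1−A) = 4πR²·σT_eq⁴, so T_eq⁴ = S(1−A)/(4σ).
T_eq = [429 × 0.38 / (4 × 5.67×10⁻⁸)]^(1/4) = (7.18×10⁸)^(1/4) = 164 K.

T_eq ≈ 164 K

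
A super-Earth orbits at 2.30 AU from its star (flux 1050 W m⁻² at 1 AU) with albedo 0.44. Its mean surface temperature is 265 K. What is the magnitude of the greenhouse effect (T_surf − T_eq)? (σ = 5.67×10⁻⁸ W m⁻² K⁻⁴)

S = 1050/2.30² = 198.5 W m⁻².
T_eq = [S(1−A)/(4σ)]^(1/4) = [198.5×0.56/(4×5.67×10⁻⁸)]^(1/4) = 148.8 K.
ΔT = T_surf − T_eq = 265 − 148.8.

ΔT ≈ 116.2 K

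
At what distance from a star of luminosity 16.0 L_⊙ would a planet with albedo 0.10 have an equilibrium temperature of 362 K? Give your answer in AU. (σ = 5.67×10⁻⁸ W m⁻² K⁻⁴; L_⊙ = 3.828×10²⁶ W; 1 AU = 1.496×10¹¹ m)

L = 16.0 × 3.828×10²⁶ = 6.12×10²⁷ W.
From T_eq⁴ = L(1−A)/(16πσd²): d = √[L(1−A)/(16πσT_eq⁴)].
d = √[6.12×10²⁷ × 0.90 / (16π × 5.67×10⁻⁸ × (362)⁴)] = 3.36×10¹¹ m = 2.24 AU.

d ≈ 2.24 AU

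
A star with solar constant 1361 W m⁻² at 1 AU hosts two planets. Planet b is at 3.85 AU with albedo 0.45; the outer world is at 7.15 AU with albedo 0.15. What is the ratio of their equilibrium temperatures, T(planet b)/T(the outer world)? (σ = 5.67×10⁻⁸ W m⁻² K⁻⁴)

T₁/T₂ ≈ 1.222

T_eq = [S₀(1−A)/(4σd²)]^(1/4), so T ∝ (1−A)^(1/4) / √d.
T₁ = [1361×0.55/(4×5.67×10⁻⁸×3.85²)]^(1/4) = 122.16 K.
T₂ = [1361×0.85/(4×5.67×10⁻⁸×7.15²)]^(1/4) = 99.94 K.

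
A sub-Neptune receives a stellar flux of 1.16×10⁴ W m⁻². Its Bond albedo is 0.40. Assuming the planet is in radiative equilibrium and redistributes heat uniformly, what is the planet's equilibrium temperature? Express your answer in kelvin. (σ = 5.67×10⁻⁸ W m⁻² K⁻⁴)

Energy balance: absorbed = emitted ⇒ πR²·S(1−A) = 4πR²·σT_eq⁴, so T_eq⁴ = S(1−A)/(4σ).
T_eq = [1.16×10⁴ × 0.60 / (4 × 5.67×10⁻⁸)]^(1/4) = (3.07×10¹⁰)^(1/4) = 419 K.

T_eq ≈ 419 K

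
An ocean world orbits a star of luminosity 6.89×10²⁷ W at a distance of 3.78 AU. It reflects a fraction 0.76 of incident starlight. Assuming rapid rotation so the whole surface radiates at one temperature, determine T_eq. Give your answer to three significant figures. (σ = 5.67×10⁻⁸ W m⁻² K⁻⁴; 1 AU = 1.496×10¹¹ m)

T_eq ≈ 206 K

d = 3.78 AU = 5.65×10¹¹ m.
Flux: S = L/(4πd²) = 6.89×10²⁷/(4π×(5.65×10¹¹)²) = 1710 W m⁻².
Energy balance: absorbed = emitted ⇒ πR²·S(1−A) = 4πR²·σT_eq⁴, so T_eq⁴ = S(1−A)/(4σ).
T_eq = [1710 × 0.24 / (4 × 5.67×10⁻⁸)]^(1/4) = (1.81×10⁹)^(1/4) = 206 K.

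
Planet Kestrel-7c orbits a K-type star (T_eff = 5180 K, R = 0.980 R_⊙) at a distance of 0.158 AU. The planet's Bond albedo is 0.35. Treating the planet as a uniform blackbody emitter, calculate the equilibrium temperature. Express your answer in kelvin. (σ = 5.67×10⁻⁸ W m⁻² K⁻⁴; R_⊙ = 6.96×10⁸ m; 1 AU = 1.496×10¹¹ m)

R_⋆ = 0.980 × 6.96×10⁸ = 6.82×10⁸ m.
d = 0.158 AU = 2.36×10¹⁰ m.
L = 4πR_⋆²σT_⋆⁴ = 4π(6.82×10⁸)² × 5.67×10⁻⁸ × (5180)⁴ = 2.39×10²⁶ W.
S = L/(4πd²) = 3.40×10⁴ W m⁻².
Energy balance: absorbed = emitted ⇒ πR²·S(1−A) = 4πR²·σT_eq⁴, so T_eq⁴ = S(1−A)/(4σ).
T_eq = [3.40×10⁴ × 0.65 / (4 × 5.67×10⁻⁸)]^(1/4) = (9.74×10¹⁰)^(1/4) = 559 K.

T_eq ≈ 559 K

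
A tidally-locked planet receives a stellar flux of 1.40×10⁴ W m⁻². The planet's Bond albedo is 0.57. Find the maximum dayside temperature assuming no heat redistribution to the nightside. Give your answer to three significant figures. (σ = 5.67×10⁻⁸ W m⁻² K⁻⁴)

T_ss ≈ 571 K

With no redistribution each surface element balances locally: S(1−A) = σT⁴.
T = [1.40×10⁴ × 0.43 / 5.67×10⁻⁸]^(1/4) = (1.06×10¹¹)^(1/4) = 571 K.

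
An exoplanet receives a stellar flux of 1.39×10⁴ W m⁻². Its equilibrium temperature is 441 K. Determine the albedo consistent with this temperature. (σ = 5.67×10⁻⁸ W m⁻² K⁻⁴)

From T_eq⁴ = S(1−A)/(4σ): 1−A = 4σT_eq⁴/S.
1−A = 4 × 5.67×10⁻⁸ × (441)⁴ / 1.39×10⁴ = 0.617.

A ≈ 0.38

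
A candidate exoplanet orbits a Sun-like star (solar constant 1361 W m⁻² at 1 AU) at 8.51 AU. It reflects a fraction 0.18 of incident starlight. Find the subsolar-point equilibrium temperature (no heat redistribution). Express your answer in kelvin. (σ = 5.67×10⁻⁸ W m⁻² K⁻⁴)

Flux at 8.51 AU: S = 1361/8.51² = 18.8 W m⁻².
At the subsolar point the surface absorbs S(1−A) and emits σT⁴ per unit area — no factor of 4, since only the local patch is in balance.
T = [18.8 × 0.82 / 5.67×10⁻⁸]^(1/4) = (2.72×10⁸)^(1/4) = 128 K.

T_ss ≈ 128 K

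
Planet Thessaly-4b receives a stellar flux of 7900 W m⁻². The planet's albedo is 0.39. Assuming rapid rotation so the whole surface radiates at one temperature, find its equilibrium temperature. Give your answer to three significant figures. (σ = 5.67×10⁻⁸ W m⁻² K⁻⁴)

T_eq ≈ 382 K

Energy balance: absorbed = emitted ⇒ πR²·S(1−A) = 4πR²·σT_eq⁴, so T_eq⁴ = S(1−A)/(4σ).
T_eq = [7900 × 0.61 / (4 × 5.67×10⁻⁸)]^(1/4) = (2.12×10¹⁰)^(1/4) = 382 K.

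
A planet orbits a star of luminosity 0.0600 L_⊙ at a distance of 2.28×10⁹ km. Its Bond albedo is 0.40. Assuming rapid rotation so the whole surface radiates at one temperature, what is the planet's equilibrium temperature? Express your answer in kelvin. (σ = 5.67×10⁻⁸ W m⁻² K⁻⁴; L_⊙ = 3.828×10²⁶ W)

T_eq ≈ 31.1 K

d = 2.28×10⁹ km = 2.28×10¹² m.
L = 0.0600 × 3.828×10²⁶ = 2.30×10²⁵ W.
Flux: S = L/(4πd²) = 2.30×10²⁵/(4π×(2.28×10¹²)²) = 0.352 W m⁻².
Energy balance: absorbed = emitted ⇒ πR²·S(1−A) = 4πR²·σT_eq⁴, so T_eq⁴ = S(1−A)/(4σ).
T_eq = [0.352 × 0.60 / (4 × 5.67×10⁻⁸)]^(1/4) = (9.30×10⁵)^(1/4) = 31.1 K.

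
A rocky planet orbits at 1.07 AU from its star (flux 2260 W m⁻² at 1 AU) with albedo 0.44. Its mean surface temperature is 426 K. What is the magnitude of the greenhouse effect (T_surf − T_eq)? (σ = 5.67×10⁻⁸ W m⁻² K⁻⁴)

ΔT ≈ 161.8 K

S = 2260/1.07² = 1974 W m⁻².
T_eq = [S(1−A)/(4σ)]^(1/4) = [1974×0.56/(4×5.67×10⁻⁸)]^(1/4) = 264.2 K.
ΔT = T_surf − T_eq = 426 − 264.2.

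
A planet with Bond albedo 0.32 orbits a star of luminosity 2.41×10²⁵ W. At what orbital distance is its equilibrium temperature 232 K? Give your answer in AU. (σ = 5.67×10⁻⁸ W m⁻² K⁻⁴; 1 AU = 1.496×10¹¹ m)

From T_eq⁴ = L(1−A)/(16πσd²): d = √[L(1−A)/(16πσT_eq⁴)].
d = √[2.41×10²⁵ × 0.68 / (16π × 5.67×10⁻⁸ × (232)⁴)] = 4.46×10¹⁰ m = 0.298 AU.

d ≈ 0.298 AU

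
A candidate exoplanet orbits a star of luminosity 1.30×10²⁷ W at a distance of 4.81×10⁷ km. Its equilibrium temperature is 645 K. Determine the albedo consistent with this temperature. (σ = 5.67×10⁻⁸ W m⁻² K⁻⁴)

d = 4.81×10⁷ km = 4.81×10¹⁰ m.
Flux: S = L/(4πd²) = 1.30×10²⁷/(4π×(4.81×10¹⁰)²) = 4.47×10⁴ W m⁻².
From T_eq⁴ = S(1−A)/(4σ): 1−A = 4σT_eq⁴/S.
1−A = 4 × 5.67×10⁻⁸ × (645)⁴ / 4.47×10⁴ = 0.878.

A ≈ 0.12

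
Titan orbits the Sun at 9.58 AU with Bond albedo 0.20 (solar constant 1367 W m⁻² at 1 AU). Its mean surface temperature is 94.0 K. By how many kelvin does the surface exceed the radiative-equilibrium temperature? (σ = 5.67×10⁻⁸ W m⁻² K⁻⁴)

S = 1367/9.58² = 14.89 W m⁻².
T_eq = [S(1−A)/(4σ)]^(1/4) = [14.89×0.80/(4×5.67×10⁻⁸)]^(1/4) = 85.1 K.
ΔT = T_surf − T_eq = 94 − 85.1.

ΔT ≈ 8.9 K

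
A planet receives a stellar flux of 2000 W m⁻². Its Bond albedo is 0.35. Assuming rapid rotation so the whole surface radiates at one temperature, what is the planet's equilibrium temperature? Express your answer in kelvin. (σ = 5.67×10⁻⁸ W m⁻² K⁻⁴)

Energy balance: absorbed = emitted ⇒ πR²·S(1−A) = 4πR²·σT_eq⁴, so T_eq⁴ = S(1−A)/(4σ).
T_eq = [2000 × 0.65 / (4 × 5.67×10⁻⁸)]^(1/4) = (5.73×10⁹)^(1/4) = 275 K.

T_eq ≈ 275 K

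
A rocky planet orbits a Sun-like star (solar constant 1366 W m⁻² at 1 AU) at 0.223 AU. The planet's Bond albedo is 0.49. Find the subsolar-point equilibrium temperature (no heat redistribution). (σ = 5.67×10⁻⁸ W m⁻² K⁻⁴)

Flux at 0.223 AU: S = 1366/0.223² = 2.75×10⁴ W m⁻².
At the subsolar point the surface absorbs S(1−A) and emits σT⁴ per unit area — no factor of 4, since only the local patch is in balance.
T = [2.75×10⁴ × 0.51 / 5.67×10⁻⁸]^(1/4) = (2.47×10¹¹)^(1/4) = 705 K.

T_ss ≈ 705 K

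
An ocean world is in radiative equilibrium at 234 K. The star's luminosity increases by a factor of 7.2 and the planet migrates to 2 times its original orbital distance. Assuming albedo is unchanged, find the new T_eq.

T_eq ∝ L^(1/4) · d^(−1/2).
T′ = 234 × 7.2^(1/4) / 2^(1/2) = 271 K.

T_eq ≈ 271 K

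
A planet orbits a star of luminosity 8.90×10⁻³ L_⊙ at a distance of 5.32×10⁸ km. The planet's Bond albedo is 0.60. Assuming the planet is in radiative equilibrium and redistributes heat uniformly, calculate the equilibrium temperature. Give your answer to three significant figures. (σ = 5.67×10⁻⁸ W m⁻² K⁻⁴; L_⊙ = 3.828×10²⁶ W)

T_eq ≈ 36.1 K

d = 5.32×10⁸ km = 5.32×10¹¹ m.
L = 8.90×10⁻³ × 3.828×10²⁶ = 3.41×10²⁴ W.
Flux: S = L/(4πd²) = 3.41×10²⁴/(4π×(5.32×10¹¹)²) = 0.958 W m⁻².
Energy balance: absorbed = emitted ⇒ πR²·S(1−A) = 4πR²·σT_eq⁴, so T_eq⁴ = S(1−A)/(4σ).
T_eq = [0.958 × 0.40 / (4 × 5.67×10⁻⁸)]^(1/4) = (1.69×10⁶)^(1/4) = 36.1 K.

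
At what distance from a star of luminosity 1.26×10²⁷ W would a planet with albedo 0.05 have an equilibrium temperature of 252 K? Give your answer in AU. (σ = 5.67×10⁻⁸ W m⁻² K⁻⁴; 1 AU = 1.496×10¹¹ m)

From T_eq⁴ = L(1−A)/(16πσd²): d = √[L(1−A)/(16πσT_eq⁴)].
d = √[1.26×10²⁷ × 0.95 / (16π × 5.67×10⁻⁸ × (252)⁴)] = 3.23×10¹¹ m = 2.16 AU.

d ≈ 2.16 AU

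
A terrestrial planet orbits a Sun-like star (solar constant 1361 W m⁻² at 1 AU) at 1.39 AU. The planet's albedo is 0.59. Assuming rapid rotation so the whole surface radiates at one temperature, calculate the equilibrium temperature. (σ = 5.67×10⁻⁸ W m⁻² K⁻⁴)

T_eq ≈ 189 K

Flux at 1.39 AU: S = 1361/1.39² = 704 W m⁻².
Energy balance: absorbed = emitted ⇒ πR²·S(1−A) = 4πR²·σT_eq⁴, so T_eq⁴ = S(1−A)/(4σ).
T_eq = [704 × 0.41 / (4 × 5.67×10⁻⁸)]^(1/4) = (1.27×10⁹)^(1/4) = 189 K.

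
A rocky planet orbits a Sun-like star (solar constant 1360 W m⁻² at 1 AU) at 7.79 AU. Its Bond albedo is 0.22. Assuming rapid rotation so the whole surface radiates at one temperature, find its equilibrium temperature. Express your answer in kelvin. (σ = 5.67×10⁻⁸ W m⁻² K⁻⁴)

T_eq ≈ 93.7 K

Flux at 7.79 AU: S = 1360/7.79² = 22.4 W m⁻².
Energy balance: absorbed = emitted ⇒ πR²·S(1−A) = 4πR²·σT_eq⁴, so T_eq⁴ = S(1−A)/(4σ).
T_eq = [22.4 × 0.78 / (4 × 5.67×10⁻⁸)]^(1/4) = (7.71×10⁷)^(1/4) = 93.7 K.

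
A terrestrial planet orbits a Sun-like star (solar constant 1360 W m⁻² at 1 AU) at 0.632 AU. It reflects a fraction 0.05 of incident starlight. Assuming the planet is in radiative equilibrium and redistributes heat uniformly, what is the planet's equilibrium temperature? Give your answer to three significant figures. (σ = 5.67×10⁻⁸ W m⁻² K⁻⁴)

T_eq ≈ 346 K

Flux at 0.632 AU: S = 1360/0.632² = 3400 W m⁻².
Energy balance: absorbed = emitted ⇒ πR²·S(1−A) = 4πR²·σT_eq⁴, so T_eq⁴ = S(1−A)/(4σ).
T_eq = [3400 × 0.95 / (4 × 5.67×10⁻⁸)]^(1/4) = (1.43×10¹⁰)^(1/4) = 346 K.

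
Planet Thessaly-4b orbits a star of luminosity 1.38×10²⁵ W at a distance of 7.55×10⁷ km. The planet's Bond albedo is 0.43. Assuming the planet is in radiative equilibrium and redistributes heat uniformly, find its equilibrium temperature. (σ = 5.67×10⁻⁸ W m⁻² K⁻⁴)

T_eq ≈ 148 K

d = 7.55×10⁷ km = 7.55×10¹⁰ m.
Flux: S = L/(4πd²) = 1.38×10²⁵/(4π×(7.55×10¹⁰)²) = 193 W m⁻².
Energy balance: absorbed = emitted ⇒ πR²·S(1−A) = 4πR²·σT_eq⁴, so T_eq⁴ = S(1−A)/(4σ).
T_eq = [193 × 0.57 / (4 × 5.67×10⁻⁸)]^(1/4) = (4.84×10⁸)^(1/4) = 148 K.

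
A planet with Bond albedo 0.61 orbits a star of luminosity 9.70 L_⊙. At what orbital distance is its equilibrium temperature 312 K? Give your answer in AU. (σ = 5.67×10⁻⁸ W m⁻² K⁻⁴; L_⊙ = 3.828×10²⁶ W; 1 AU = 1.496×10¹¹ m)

d ≈ 1.55 AU

L = 9.70 × 3.828×10²⁶ = 3.71×10²⁷ W.
From T_eq⁴ = L(1−A)/(16πσd²): d = √[L(1−A)/(16πσT_eq⁴)].
d = √[3.71×10²⁷ × 0.39 / (16π × 5.67×10⁻⁸ × (312)⁴)] = 2.32×10¹¹ m = 1.55 AU.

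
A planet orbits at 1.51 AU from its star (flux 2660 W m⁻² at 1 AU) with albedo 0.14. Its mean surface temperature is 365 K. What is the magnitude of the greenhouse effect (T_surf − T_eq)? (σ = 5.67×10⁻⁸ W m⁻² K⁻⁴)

S = 2660/1.51² = 1167 W m⁻².
T_eq = [S(1−A)/(4σ)]^(1/4) = [1167×0.86/(4×5.67×10⁻⁸)]^(1/4) = 257.9 K.
ΔT = T_surf − T_eq = 365 − 257.9.

ΔT ≈ 107.1 K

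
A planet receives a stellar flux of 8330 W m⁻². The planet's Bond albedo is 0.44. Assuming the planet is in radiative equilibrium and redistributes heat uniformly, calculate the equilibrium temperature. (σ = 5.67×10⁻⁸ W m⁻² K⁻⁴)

Energy balance: absorbed = emitted ⇒ πR²·S(1−A) = 4πR²·σT_eq⁴, so T_eq⁴ = S(1−A)/(4σ).
T_eq = [8330 × 0.56 / (4 × 5.67×10⁻⁸)]^(1/4) = (2.06×10¹⁰)^(1/4) = 379 K.

T_eq ≈ 379 K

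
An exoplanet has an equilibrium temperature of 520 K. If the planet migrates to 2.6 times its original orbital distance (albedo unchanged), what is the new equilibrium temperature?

T_eq ≈ 322 K

T_eq ∝ L^(1/4) · d^(−1/2).
T′ = 520 / 2.6^(1/2) = 322 K.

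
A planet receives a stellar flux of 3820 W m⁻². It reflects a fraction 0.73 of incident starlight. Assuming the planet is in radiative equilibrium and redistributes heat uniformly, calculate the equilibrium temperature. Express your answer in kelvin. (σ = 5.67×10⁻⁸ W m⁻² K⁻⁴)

T_eq ≈ 260 K

Energy balance: absorbed = emitted ⇒ πR²·S(1−A) = 4πR²·σT_eq⁴, so T_eq⁴ = S(1−A)/(4σ).
T_eq = [3820 × 0.27 / (4 × 5.67×10⁻⁸)]^(1/4) = (4.55×10⁹)^(1/4) = 260 K.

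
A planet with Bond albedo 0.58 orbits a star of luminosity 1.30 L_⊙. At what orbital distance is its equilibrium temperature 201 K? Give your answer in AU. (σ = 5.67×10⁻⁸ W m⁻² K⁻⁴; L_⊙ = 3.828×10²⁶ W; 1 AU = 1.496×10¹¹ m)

L = 1.30 × 3.828×10²⁶ = 4.98×10²⁶ W.
From T_eq⁴ = L(1−A)/(16πσd²): d = √[L(1−A)/(16πσT_eq⁴)].
d = √[4.98×10²⁶ × 0.42 / (16π × 5.67×10⁻⁸ × (201)⁴)] = 2.12×10¹¹ m = 1.42 AU.

d ≈ 1.42 AU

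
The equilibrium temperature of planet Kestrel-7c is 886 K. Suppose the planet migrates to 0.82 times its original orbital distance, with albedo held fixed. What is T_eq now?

T_eq ∝ L^(1/4) · d^(−1/2).
T′ = 886 / 0.82^(1/2) = 978 K.

T_eq ≈ 978 K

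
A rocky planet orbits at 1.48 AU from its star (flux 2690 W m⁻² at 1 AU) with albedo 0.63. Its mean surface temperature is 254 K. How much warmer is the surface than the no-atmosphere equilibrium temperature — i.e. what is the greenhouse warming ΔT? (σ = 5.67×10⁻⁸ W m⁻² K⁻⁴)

S = 2690/1.48² = 1228 W m⁻².
T_eq = [S(1−A)/(4σ)]^(1/4) = [1228×0.37/(4×5.67×10⁻⁸)]^(1/4) = 211.6 K.
ΔT = T_surf − T_eq = 254 − 211.6.

ΔT ≈ 42.4 K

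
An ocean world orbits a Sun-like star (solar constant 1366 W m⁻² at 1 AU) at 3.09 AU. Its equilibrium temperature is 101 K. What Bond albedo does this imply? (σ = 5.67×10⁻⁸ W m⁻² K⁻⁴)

Flux at 3.09 AU: S = 1366/3.09² = 143 W m⁻².
From T_eq⁴ = S(1−A)/(4σ): 1−A = 4σT_eq⁴/S.
1−A = 4 × 5.67×10⁻⁸ × (101)⁴ / 143 = 0.165.

A ≈ 0.84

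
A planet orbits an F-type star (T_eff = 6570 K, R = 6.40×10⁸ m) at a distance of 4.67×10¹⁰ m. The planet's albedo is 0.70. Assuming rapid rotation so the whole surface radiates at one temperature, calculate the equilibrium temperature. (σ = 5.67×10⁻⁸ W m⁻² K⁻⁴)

T_eq ≈ 402 K

L = 4πR_⋆²σT_⋆⁴ = 4π(6.40×10⁸)² × 5.67×10⁻⁸ × (6570)⁴ = 5.44×10²⁶ W.
S = L/(4πd²) = 1.98×10⁴ W m⁻².
Energy balance: absorbed = emitted ⇒ πR²·S(1−A) = 4πR²·σT_eq⁴, so T_eq⁴ = S(1−A)/(4σ).
T_eq = [1.98×10⁴ × 0.30 / (4 × 5.67×10⁻⁸)]^(1/4) = (2.62×10¹⁰)^(1/4) = 402 K.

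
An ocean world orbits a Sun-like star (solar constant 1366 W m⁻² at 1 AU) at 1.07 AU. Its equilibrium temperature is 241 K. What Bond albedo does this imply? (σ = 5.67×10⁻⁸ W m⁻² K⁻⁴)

Flux at 1.07 AU: S = 1366/1.07² = 1190 W m⁻².
From T_eq⁴ = S(1−A)/(4σ): 1−A = 4σT_eq⁴/S.
1−A = 4 × 5.67×10⁻⁸ × (241)⁴ / 1190 = 0.641.

A ≈ 0.36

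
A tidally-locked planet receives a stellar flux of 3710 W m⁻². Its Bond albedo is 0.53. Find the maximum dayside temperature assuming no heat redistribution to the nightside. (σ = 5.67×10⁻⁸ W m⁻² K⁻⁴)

With no redistribution each surface element balances locally: S(1−A) = σT⁴.
T = [3710 × 0.47 / 5.67×10⁻⁸]^(1/4) = (3.08×10¹⁰)^(1/4) = 419 K.

T_ss ≈ 419 K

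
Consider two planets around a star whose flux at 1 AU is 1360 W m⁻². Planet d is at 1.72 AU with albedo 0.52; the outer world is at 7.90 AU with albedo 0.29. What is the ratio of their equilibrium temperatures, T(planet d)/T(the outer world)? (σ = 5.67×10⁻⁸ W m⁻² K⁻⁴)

T_eq = [S₀(1−A)/(4σd²)]^(1/4), so T ∝ (1−A)^(1/4) / √d.
T₁ = [1360×0.48/(4×5.67×10⁻⁸×1.72²)]^(1/4) = 176.61 K.
T₂ = [1360×0.71/(4×5.67×10⁻⁸×7.90²)]^(1/4) = 90.88 K.

T₁/T₂ ≈ 1.943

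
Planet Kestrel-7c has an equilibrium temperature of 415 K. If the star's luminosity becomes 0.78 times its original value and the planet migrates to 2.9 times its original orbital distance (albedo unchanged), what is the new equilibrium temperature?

T_eq ≈ 229 K

T_eq ∝ L^(1/4) · d^(−1/2).
T′ = 415 × 0.78^(1/4) / 2.9^(1/2) = 229 K.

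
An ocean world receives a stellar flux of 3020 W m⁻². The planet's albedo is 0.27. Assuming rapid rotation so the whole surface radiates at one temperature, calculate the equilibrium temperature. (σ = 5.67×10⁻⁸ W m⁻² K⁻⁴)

T_eq ≈ 314 K

Energy balance: absorbed = emitted ⇒ πR²·S(1−A) = 4πR²·σT_eq⁴, so T_eq⁴ = S(1−A)/(4σ).
T_eq = [3020 × 0.73 / (4 × 5.67×10⁻⁸)]^(1/4) = (9.72×10⁹)^(1/4) = 314 K.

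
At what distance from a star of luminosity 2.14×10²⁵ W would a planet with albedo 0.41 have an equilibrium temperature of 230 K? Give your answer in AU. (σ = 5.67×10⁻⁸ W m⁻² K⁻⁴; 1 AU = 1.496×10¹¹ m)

From T_eq⁴ = L(1−A)/(16πσd²): d = √[L(1−A)/(16πσT_eq⁴)].
d = √[2.14×10²⁵ × 0.59 / (16π × 5.67×10⁻⁸ × (230)⁴)] = 3.98×10¹⁰ m = 0.266 AU.

d ≈ 0.266 AU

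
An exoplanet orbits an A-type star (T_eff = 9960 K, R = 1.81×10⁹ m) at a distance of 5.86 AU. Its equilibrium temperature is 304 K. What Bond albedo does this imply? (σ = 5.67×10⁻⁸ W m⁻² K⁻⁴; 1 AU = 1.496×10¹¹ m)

A ≈ 0.19

d = 5.86 AU = 8.77×10¹¹ m.
L = 4πR_⋆²σT_⋆⁴ = 4π(1.81×10⁹)² × 5.67×10⁻⁸ × (9960)⁴ = 2.30×10²⁸ W.
S = L/(4πd²) = 2380 W m⁻².
From T_eq⁴ = S(1−A)/(4σ): 1−A = 4σT_eq⁴/S.
1−A = 4 × 5.67×10⁻⁸ × (304)⁴ / 2380 = 0.814.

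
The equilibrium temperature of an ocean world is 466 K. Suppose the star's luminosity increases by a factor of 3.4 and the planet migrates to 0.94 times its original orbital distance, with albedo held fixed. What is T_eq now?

T_eq ≈ 653 K

T_eq ∝ L^(1/4) · d^(−1/2).
T′ = 466 × 3.4^(1/4) / 0.94^(1/2) = 653 K.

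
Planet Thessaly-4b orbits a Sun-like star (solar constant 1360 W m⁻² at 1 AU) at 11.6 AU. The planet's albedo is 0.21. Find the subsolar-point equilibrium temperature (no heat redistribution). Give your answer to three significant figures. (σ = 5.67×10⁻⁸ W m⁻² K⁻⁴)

T_ss ≈ 109 K

Flux at 11.6 AU: S = 1360/11.6² = 10.1 W m⁻².
At the subsolar point the surface absorbs S(1−A) and emits σT⁴ per unit area — no factor of 4, since only the local patch is in balance.
T = [10.1 × 0.79 / 5.67×10⁻⁸]^(1/4) = (1.41×10⁸)^(1/4) = 109 K.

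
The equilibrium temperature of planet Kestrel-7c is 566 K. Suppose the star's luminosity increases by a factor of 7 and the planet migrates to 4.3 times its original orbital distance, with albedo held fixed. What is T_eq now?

T_eq ≈ 444 K

T_eq ∝ L^(1/4) · d^(−1/2).
T′ = 566 × 7^(1/4) / 4.3^(1/2) = 444 K.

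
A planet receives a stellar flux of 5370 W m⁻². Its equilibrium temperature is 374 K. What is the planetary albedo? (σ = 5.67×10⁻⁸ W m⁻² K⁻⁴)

From T_eq⁴ = S(1−A)/(4σ): 1−A = 4σT_eq⁴/S.
1−A = 4 × 5.67×10⁻⁸ × (374)⁴ / 5370 = 0.826.

A ≈ 0.17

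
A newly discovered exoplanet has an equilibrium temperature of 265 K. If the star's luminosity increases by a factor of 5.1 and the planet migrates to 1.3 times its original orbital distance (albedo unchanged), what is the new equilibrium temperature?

T_eq ≈ 349 K

T_eq ∝ L^(1/4) · d^(−1/2).
T′ = 265 × 5.1^(1/4) / 1.3^(1/2) = 349 K.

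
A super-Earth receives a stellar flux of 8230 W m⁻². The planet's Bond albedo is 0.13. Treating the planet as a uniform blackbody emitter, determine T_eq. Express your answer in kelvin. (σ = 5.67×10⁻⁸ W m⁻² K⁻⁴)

Energy balance: absorbed = emitted ⇒ πR²·S(1−A) = 4πR²·σT_eq⁴, so T_eq⁴ = S(1−A)/(4σ).
T_eq = [8230 × 0.87 / (4 × 5.67×10⁻⁸)]^(1/4) = (3.16×10¹⁰)^(1/4) = 422 K.

T_eq ≈ 422 K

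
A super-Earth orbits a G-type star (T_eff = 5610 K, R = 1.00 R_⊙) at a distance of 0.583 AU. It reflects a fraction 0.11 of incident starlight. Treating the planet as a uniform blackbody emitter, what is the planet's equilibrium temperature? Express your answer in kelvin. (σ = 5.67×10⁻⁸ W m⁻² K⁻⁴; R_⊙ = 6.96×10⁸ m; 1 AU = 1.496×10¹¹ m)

T_eq ≈ 344 K

R_⋆ = 1.00 × 6.96×10⁸ = 6.96×10⁸ m.
d = 0.583 AU = 8.72×10¹⁰ m.
L = 4πR_⋆²σT_⋆⁴ = 4π(6.96×10⁸)² × 5.67×10⁻⁸ × (5610)⁴ = 3.42×10²⁶ W.
S = L/(4πd²) = 3580 W m⁻².
Energy balance: absorbed = emitted ⇒ πR²·S(1−A) = 4πR²·σT_eq⁴, so T_eq⁴ = S(1−A)/(4σ).
T_eq = [3580 × 0.89 / (4 × 5.67×10⁻⁸)]^(1/4) = (1.40×10¹⁰)^(1/4) = 344 K.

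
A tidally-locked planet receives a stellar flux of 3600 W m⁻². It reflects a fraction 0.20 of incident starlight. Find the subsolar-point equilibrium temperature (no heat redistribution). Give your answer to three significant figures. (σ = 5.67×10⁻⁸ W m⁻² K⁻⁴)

T_ss ≈ 475 K

At the subsolar point the surface absorbs S(1−A) and emits σT⁴ per unit area — no factor of 4, since only the local patch is in balance.
T = [3600 × 0.80 / 5.67×10⁻⁸]^(1/4) = (5.08×10¹⁰)^(1/4) = 475 K.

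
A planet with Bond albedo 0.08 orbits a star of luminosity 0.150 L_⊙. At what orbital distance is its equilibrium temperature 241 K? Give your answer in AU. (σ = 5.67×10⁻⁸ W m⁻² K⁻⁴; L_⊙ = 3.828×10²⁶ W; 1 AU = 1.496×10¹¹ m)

L = 0.150 × 3.828×10²⁶ = 5.74×10²⁵ W.
From T_eq⁴ = L(1−A)/(16πσd²): d = √[L(1−A)/(16πσT_eq⁴)].
d = √[5.74×10²⁵ × 0.92 / (16π × 5.67×10⁻⁸ × (241)⁴)] = 7.41×10¹⁰ m = 0.495 AU.

d ≈ 0.495 AU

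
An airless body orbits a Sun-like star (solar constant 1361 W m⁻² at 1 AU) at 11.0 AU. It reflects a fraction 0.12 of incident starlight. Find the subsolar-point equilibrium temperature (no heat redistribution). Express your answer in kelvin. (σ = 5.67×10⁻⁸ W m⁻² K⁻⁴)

Flux at 11.0 AU: S = 1361/11.0² = 11.2 W m⁻².
At the subsolar point the surface absorbs S(1−A) and emits σT⁴ per unit area — no factor of 4, since only the local patch is in balance.
T = [11.2 × 0.88 / 5.67×10⁻⁸]^(1/4) = (1.75×10⁸)^(1/4) = 115 K.

T_ss ≈ 115 K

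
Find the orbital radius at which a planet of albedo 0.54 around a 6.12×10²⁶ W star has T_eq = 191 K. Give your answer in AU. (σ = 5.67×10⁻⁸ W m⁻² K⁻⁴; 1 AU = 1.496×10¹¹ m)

d ≈ 1.82 AU

From T_eq⁴ = L(1−A)/(16πσd²): d = √[L(1−A)/(16πσT_eq⁴)].
d = √[6.12×10²⁶ × 0.46 / (16π × 5.67×10⁻⁸ × (191)⁴)] = 2.72×10¹¹ m = 1.82 AU.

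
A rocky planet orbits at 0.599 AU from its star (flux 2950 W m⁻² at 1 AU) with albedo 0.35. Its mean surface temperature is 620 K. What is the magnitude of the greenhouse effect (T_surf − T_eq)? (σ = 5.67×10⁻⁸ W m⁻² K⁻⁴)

S = 2950/0.599² = 8222 W m⁻².
T_eq = [S(1−A)/(4σ)]^(1/4) = [8222×0.65/(4×5.67×10⁻⁸)]^(1/4) = 391.8 K.
ΔT = T_surf − T_eq = 620 − 391.8.

ΔT ≈ 228.2 K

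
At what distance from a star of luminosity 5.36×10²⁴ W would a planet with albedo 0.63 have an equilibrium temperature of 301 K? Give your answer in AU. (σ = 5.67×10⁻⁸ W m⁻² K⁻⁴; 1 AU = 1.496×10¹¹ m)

From T_eq⁴ = L(1−A)/(16πσd²): d = √[L(1−A)/(16πσT_eq⁴)].
d = √[5.36×10²⁴ × 0.37 / (16π × 5.67×10⁻⁸ × (301)⁴)] = 9.21×10⁹ m = 0.0615 AU.

d ≈ 0.0615 AU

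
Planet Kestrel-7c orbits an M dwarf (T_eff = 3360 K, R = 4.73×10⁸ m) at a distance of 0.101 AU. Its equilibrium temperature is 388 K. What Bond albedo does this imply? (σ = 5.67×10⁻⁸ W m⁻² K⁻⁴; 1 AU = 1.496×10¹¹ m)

A ≈ 0.27

d = 0.101 AU = 1.51×10¹⁰ m.
L = 4πR_⋆²σT_⋆⁴ = 4π(4.73×10⁸)² × 5.67×10⁻⁸ × (3360)⁴ = 2.03×10²⁵ W.
S = L/(4πd²) = 7080 W m⁻².
From T_eq⁴ = S(1−A)/(4σ): 1−A = 4σT_eq⁴/S.
1−A = 4 × 5.67×10⁻⁸ × (388)⁴ / 7080 = 0.726.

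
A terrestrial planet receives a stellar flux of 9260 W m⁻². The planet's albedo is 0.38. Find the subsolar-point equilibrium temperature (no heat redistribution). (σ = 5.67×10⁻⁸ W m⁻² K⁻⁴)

T_ss ≈ 564 K

At the subsolar point the surface absorbs S(1−A) and emits σT⁴ per unit area — no factor of 4, since only the local patch is in balance.
T = [9260 × 0.62 / 5.67×10⁻⁸]^(1/4) = (1.01×10¹¹)^(1/4) = 564 K.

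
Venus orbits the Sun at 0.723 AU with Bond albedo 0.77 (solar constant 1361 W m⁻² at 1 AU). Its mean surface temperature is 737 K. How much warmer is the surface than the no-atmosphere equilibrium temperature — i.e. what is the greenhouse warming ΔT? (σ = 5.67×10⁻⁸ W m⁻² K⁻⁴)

S = 1361/0.723² = 2604 W m⁻².
T_eq = [S(1−A)/(4σ)]^(1/4) = [2604×0.23/(4×5.67×10⁻⁸)]^(1/4) = 226.7 K.
ΔT = T_surf − T_eq = 737 − 226.7.

ΔT ≈ 510.3 K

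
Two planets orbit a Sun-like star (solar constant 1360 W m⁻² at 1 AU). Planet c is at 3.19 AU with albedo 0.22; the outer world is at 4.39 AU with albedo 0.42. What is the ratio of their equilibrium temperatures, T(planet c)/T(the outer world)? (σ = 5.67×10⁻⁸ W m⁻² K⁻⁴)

T_eq = [S₀(1−A)/(4σd²)]^(1/4), so T ∝ (1−A)^(1/4) / √d.
T₁ = [1360×0.78/(4×5.67×10⁻⁸×3.19²)]^(1/4) = 146.42 K.
T₂ = [1360×0.58/(4×5.67×10⁻⁸×4.39²)]^(1/4) = 115.90 K.

T₁/T₂ ≈ 1.263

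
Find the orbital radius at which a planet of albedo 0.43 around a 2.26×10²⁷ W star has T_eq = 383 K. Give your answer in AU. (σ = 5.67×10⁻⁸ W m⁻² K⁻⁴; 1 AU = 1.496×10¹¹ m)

From T_eq⁴ = L(1−A)/(16πσd²): d = √[L(1−A)/(16πσT_eq⁴)].
d = √[2.26×10²⁷ × 0.57 / (16π × 5.67×10⁻⁸ × (383)⁴)] = 1.45×10¹¹ m = 0.969 AU.

d ≈ 0.969 AU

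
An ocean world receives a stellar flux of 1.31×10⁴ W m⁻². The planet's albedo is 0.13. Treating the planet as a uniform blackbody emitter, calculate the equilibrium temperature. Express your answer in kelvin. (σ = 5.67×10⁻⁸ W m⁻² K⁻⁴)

Energy balance: absorbed = emitted ⇒ πR²·S(1−A) = 4πR²·σT_eq⁴, so T_eq⁴ = S(1−A)/(4σ).
T_eq = [1.31×10⁴ × 0.87 / (4 × 5.67×10⁻⁸)]^(1/4) = (5.03×10¹⁰)^(1/4) = 473 K.

T_eq ≈ 473 K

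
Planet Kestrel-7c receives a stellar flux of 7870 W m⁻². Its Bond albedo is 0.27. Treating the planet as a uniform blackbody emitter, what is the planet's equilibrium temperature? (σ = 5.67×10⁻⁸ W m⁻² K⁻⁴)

Energy balance: absorbed = emitted ⇒ πR²·S(1−A) = 4πR²·σT_eq⁴, so T_eq⁴ = S(1−A)/(4σ).
T_eq = [7870 × 0.73 / (4 × 5.67×10⁻⁸)]^(1/4) = (2.53×10¹⁰)^(1/4) = 399 K.

T_eq ≈ 399 K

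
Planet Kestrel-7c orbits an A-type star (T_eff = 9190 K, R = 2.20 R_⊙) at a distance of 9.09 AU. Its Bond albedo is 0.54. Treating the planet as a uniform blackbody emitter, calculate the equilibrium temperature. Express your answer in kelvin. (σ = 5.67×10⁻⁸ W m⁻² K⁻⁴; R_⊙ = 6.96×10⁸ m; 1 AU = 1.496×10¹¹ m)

T_eq ≈ 180 K

R_⋆ = 2.20 × 6.96×10⁸ = 1.53×10⁹ m.
d = 9.09 AU = 1.36×10¹² m.
L = 4πR_⋆²σT_⋆⁴ = 4π(1.53×10⁹)² × 5.67×10⁻⁸ × (9190)⁴ = 1.19×10²⁸ W.
S = L/(4πd²) = 513 W m⁻².
Energy balance: absorbed = emitted ⇒ πR²·S(1−A) = 4πR²·σT_eq⁴, so T_eq⁴ = S(1−A)/(4σ).
T_eq = [513 × 0.46 / (4 × 5.67×10⁻⁸)]^(1/4) = (1.04×10⁹)^(1/4) = 180 K.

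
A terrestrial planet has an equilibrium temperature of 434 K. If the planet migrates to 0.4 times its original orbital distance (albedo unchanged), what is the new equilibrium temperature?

T_eq ≈ 686 K

T_eq ∝ L^(1/4) · d^(−1/2).
T′ = 434 / 0.4^(1/2) = 686 K.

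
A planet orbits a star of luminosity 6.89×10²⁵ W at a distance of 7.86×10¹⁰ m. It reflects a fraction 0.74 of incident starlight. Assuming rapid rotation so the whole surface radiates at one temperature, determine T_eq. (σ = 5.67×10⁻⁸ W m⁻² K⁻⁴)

T_eq ≈ 179 K

Flux: S = L/(4πd²) = 6.89×10²⁵/(4π×(7.86×10¹⁰)²) = 887 W m⁻².
Energy balance: absorbed = emitted ⇒ πR²·S(1−A) = 4πR²·σT_eq⁴, so T_eq⁴ = S(1−A)/(4σ).
T_eq = [887 × 0.26 / (4 × 5.67×10⁻⁸)]^(1/4) = (1.02×10⁹)^(1/4) = 179 K.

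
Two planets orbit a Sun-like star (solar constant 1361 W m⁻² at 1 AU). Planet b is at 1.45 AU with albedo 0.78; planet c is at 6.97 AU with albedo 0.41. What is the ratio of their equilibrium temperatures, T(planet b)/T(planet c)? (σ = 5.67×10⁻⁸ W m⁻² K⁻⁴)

T₁/T₂ ≈ 1.713

T_eq = [S₀(1−A)/(4σd²)]^(1/4), so T ∝ (1−A)^(1/4) / √d.
T₁ = [1361×0.22/(4×5.67×10⁻⁸×1.45²)]^(1/4) = 158.30 K.
T₂ = [1361×0.59/(4×5.67×10⁻⁸×6.97²)]^(1/4) = 92.40 K.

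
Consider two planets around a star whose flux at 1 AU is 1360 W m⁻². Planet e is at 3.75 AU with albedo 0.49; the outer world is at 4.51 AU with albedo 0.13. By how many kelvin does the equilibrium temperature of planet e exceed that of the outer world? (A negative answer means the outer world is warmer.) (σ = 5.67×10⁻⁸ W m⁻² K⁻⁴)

ΔT ≈ -5.1 K

T_eq = [S₀(1−A)/(4σd²)]^(1/4), so T ∝ (1−A)^(1/4) / √d.
T₁ = [1360×0.51/(4×5.67×10⁻⁸×3.75²)]^(1/4) = 121.44 K.
T₂ = [1360×0.87/(4×5.67×10⁻⁸×4.51²)]^(1/4) = 126.55 K.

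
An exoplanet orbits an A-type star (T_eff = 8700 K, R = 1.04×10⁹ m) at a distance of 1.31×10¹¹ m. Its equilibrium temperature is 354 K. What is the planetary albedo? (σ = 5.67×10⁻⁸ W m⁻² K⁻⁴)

A ≈ 0.83

L = 4πR_⋆²σT_⋆⁴ = 4π(1.04×10⁹)² × 5.67×10⁻⁸ × (8700)⁴ = 4.42×10²⁷ W.
S = L/(4πd²) = 2.05×10⁴ W m⁻².
From T_eq⁴ = S(1−A)/(4σ): 1−A = 4σT_eq⁴/S.
1−A = 4 × 5.67×10⁻⁸ × (354)⁴ / 2.05×10⁴ = 0.174.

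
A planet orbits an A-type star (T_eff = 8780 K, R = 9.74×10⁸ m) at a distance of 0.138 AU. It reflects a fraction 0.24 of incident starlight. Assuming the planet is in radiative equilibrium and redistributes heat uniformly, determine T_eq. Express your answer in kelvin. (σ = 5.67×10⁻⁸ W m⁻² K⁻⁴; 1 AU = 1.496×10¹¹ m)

d = 0.138 AU = 2.06×10¹⁰ m.
L = 4πR_⋆²σT_⋆⁴ = 4π(9.74×10⁸)² × 5.67×10⁻⁸ × (8780)⁴ = 4.02×10²⁷ W.
S = L/(4πd²) = 7.50×10⁵ W m⁻².
Energy balance: absorbed = emitted ⇒ πR²·S(1−A) = 4πR²·σT_eq⁴, so T_eq⁴ = S(1−A)/(4σ).
T_eq = [7.50×10⁵ × 0.76 / (4 × 5.67×10⁻⁸)]^(1/4) = (2.51×10¹²)^(1/4) = 1260 K.

T_eq ≈ 1260 K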